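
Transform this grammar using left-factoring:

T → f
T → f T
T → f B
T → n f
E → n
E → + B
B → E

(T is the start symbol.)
Left-factoring transforms A → αβ₁ | αβ₂ into A → αA' and A' → β₁ | β₂
(α is the longest common prefix among the alternatives). Repeat until
no nonterminal has two alternatives with a common prefix.

Round 1: T has alternatives sharing prefix 'f'. Introduce T': T → f T'
  Add: T' → ε
  Add: T' → T
  Add: T' → B

No remaining common prefixes — done.

Resulting grammar:
T → f T'
T' → ε
T' → T
T' → B
T → n f
E → n
E → + B
B → E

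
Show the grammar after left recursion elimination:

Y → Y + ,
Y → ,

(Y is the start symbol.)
Y is directly left-recursive. The standard transformation for
  A → A α₁ | ... | A α_m | β₁ | ... | β_n
is
  A  → β₁ A' | ... | β_n A'
  A' → α₁ A' | ... | α_m A' | ε

Y → , becomes Y → , Y'
Y → Y + , becomes Y' → + , Y'
Add Y' → ε

Resulting grammar:
Y → , Y'
Y' → + , Y'
Y' → ε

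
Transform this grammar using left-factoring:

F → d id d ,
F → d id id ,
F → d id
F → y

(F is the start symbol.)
F → d id F'
F' → d ,
F' → id ,
F' → ε
F → y

Left-factoring transforms A → αβ₁ | αβ₂ into A → αA' and A' → β₁ | β₂
(α is the longest common prefix among the alternatives). Repeat until
no nonterminal has two alternatives with a common prefix.

Round 1: F has alternatives sharing prefix 'd id'. Introduce F': F → d id F'
  Add: F' → d ,
  Add: F' → id ,
  Add: F' → ε

No remaining common prefixes — done.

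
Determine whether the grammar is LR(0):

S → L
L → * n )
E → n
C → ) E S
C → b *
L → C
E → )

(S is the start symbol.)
Yes, the grammar is LR(0)

Augment with S' → S and build the canonical LR(0) collection (I0 = CLOSURE({[S' → . S]}), then GOTO on every symbol after a dot until no new states appear). It has 14 states:
  I0: { [C → . ) E S], [C → . b *], [L → . * n )], [L → . C], [S → . L], [S' → . S] }  — shift
  I1: { [C → ) . E S], [E → . )], [E → . n] }  — shift
  I2: { [L → * . n )] }  — shift
  I3: { [L → C .] }  — reduce
  I4: { [S → L .] }  — reduce
  I5: { [S' → S .] }  — accept
  I6: { [C → b . *] }  — shift
  I7: { [C → b * .] }  — reduce
  I8: { [L → * n . )] }  — shift
  I9: { [L → * n ) .] }  — reduce
  I10: { [E → ) .] }  — reduce
  I11: { [C → ) E . S], [C → . ) E S], [C → . b *], [L → . * n )], [L → . C], [S → . L] }  — shift
  I12: { [E → n .] }  — reduce
  I13: { [C → ) E S .] }  — reduce

Every state is either a pure shift/goto state or contains exactly one complete item and nothing to shift — no conflicts. The grammar is LR(0).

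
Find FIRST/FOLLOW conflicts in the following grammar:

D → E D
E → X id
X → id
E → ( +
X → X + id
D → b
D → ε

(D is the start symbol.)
No FIRST/FOLLOW conflicts.

A FIRST/FOLLOW conflict occurs when a non-terminal N has a nullable alternative N → β (β ⇒* ε) and another alternative N → α with FIRST(α) ∩ FOLLOW(N) ≠ ∅: on such a lookahead the parser cannot decide between expanding α and letting N vanish via β.

Nullable non-terminals: D.
FIRST sets used below: FIRST(E) = { '(', 'id' }

D: nullable alternative(s) D → ε; FOLLOW(D) = { $ }
  D → E D: FIRST \ {ε} = { '(', 'id' } — disjoint from FOLLOW(D)
  D → b: FIRST \ {ε} = { 'b' } — disjoint from FOLLOW(D)
  D → ε: FIRST \ {ε} = { } — this is the only nullable alternative, skip

E, X have no nullable alternative, so no FIRST/FOLLOW check is needed there.

No FIRST/FOLLOW conflicts found.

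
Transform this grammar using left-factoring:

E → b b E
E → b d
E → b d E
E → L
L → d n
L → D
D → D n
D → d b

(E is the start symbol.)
Left-factoring transforms A → αβ₁ | αβ₂ into A → αA' and A' → β₁ | β₂
(α is the longest common prefix among the alternatives). Repeat until
no nonterminal has two alternatives with a common prefix.

Round 1: E has alternatives sharing prefix 'b'. Introduce E': E → b E'
  Add: E' → b E
  Add: E' → d
  Add: E' → d E

Round 2: E' has alternatives sharing prefix 'd'. Introduce E'': E' → d E''
  Add: E'' → ε
  Add: E'' → E

No remaining common prefixes — done.

Resulting grammar:
E → b E'
E' → b E
E' → d E''
E'' → ε
E'' → E
E → L
L → d n
L → D
D → D n
D → d b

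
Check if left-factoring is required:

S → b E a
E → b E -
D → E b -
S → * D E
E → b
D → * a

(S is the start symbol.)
Left-factoring is needed when two productions for the same non-terminal
share a common prefix on the right-hand side.

Productions for S:
  S → b E a
  S → * D E
Productions for E:
  E → b E -
  E → b
Productions for D:
  D → E b -
  D → * a

Found common prefix 'b' in productions for E

Answer: Yes, E has productions with common prefix 'b'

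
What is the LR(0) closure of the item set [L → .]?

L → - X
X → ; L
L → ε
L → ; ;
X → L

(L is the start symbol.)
{ [L → .] }

To compute CLOSURE, for each item [A → α.Bβ] where B is a non-terminal, add [B → .γ] for all productions B → γ; repeat for the newly added items until nothing changes.

Start with: [L → .]
The dot is at the end, so nothing is added.

CLOSURE = { [L → .] }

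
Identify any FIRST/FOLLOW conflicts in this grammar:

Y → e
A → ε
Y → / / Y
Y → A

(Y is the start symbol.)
A FIRST/FOLLOW conflict occurs when a non-terminal N has a nullable alternative N → β (β ⇒* ε) and another alternative N → α with FIRST(α) ∩ FOLLOW(N) ≠ ∅: on such a lookahead the parser cannot decide between expanding α and letting N vanish via β.

Nullable non-terminals: A, Y.
FIRST sets used below: FIRST(A) = { ε }
A has a nullable alternative but only one production, so nothing to check.

Y: nullable alternative(s) Y → A; FOLLOW(Y) = { $ }
  Y → e: FIRST \ {ε} = { 'e' } — disjoint from FOLLOW(Y)
  Y → / / Y: FIRST \ {ε} = { '/' } — disjoint from FOLLOW(Y)
  Y → A: FIRST \ {ε} = { } — this is the only nullable alternative, skip

No FIRST/FOLLOW conflicts found.

Answer: No FIRST/FOLLOW conflicts.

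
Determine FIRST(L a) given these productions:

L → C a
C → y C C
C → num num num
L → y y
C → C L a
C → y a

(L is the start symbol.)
FIRST sets of the non-terminals involved (from the grammar, by fixed-point iteration):
  FIRST(L) = { 'num', 'y' }

To compute FIRST(L a), process the symbols left to right:
Symbol L is a non-terminal. Add FIRST(L) \ {ε} = { 'num', 'y' }
L is not nullable (ε ∉ FIRST(L)), so stop here.
FIRST(L a) = { 'num', 'y' }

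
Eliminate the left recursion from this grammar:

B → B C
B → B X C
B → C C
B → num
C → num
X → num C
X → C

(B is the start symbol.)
B is directly left-recursive. The standard transformation for
  A → A α₁ | ... | A α_m | β₁ | ... | β_n
is
  A  → β₁ A' | ... | β_n A'
  A' → α₁ A' | ... | α_m A' | ε

B → C C becomes B → C C B'
B → num becomes B → num B'
B → B C becomes B' → C B'
B → B X C becomes B' → X C B'
Add B' → ε

Productions for other non-terminals are unchanged:
  C → num
  X → num C
  X → C

Resulting grammar:
B → C C B'
B → num B'
B' → C B'
B' → X C B'
B' → ε
C → num
X → num C
X → C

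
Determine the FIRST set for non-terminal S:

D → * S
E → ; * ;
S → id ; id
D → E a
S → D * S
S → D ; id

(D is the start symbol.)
{ '*', ';', 'id' }

To compute FIRST(S), examine every production with S on the left-hand side, reading each right-hand side left to right until a non-nullable symbol is reached.

FIRST sets of the other non-terminals involved (by the same procedure, iterated to a fixed point):
  FIRST(D) = { '*', ';' }

From S → id ; id:
  - id is a terminal: add 'id' and stop
From S → D * S:
  - D is a non-terminal: add FIRST(D) \ {ε} = { '*', ';' }
    D is not nullable, so stop
From S → D ; id:
  - D is a non-terminal: add FIRST(D) \ {ε} = { '*', ';' }
    D is not nullable, so stop

Collecting: FIRST(S) = { '*', ';', 'id' }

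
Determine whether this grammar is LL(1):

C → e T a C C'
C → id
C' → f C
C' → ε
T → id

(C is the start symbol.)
A grammar is LL(1) if for each non-terminal N with multiple productions, the predict sets of those productions are pairwise disjoint, where PREDICT(N → α) = (FIRST(α) \ {ε}) ∪ (FOLLOW(N) if α ⇒* ε).

Relevant sets:
  FOLLOW(C') = { $, 'f' }

For C:
  PREDICT(C → e T a C C') = { 'e' }
  PREDICT(C → id) = { 'id' }
For C':
  PREDICT(C' → f C) = { 'f' }
  PREDICT(C' → ε) = { $, 'f' }
T has a single production, so nothing to check there.

Conflict found: Predict set conflict for C': { 'f' }
The grammar is NOT LL(1).

Answer: No. Predict set conflict for C': { 'f' }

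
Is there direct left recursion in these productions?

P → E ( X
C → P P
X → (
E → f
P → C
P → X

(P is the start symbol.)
P → E ( X: starts with E
C → P P: starts with P
X → (: starts with '('
E → f: starts with f
P → C: starts with C
P → X: starts with X

No direct left recursion found.

Answer: No direct left recursion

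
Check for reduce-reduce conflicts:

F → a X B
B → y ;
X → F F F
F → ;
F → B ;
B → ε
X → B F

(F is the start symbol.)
Augment with F' → F and build the canonical LR(0) collection (I0 = CLOSURE({[F' → . F]}), then GOTO on every symbol after a dot until no new states appear). It has 16 states:
  I0: { [B → . y ;], [B → .], [F → . ;], [F → . B ;], [F → . a X B], [F' → . F] }  — shift, reduce
  I1: { [F → ; .] }  — reduce
  I2: { [F → B . ;] }  — shift
  I3: { [F' → F .] }  — accept
  I4: { [B → . y ;], [B → .], [F → . ;], [F → . B ;], [F → . a X B], [F → a . X B], [X → . B F], [X → . F F F] }  — shift, reduce
  I5: { [B → y . ;] }  — shift
  I6: { [B → y ; .] }  — reduce
  I7: { [B → . y ;], [B → .], [F → . ;], [F → . B ;], [F → . a X B], [F → B . ;], [X → B . F] }  — shift, reduce
  I8: { [B → . y ;], [B → .], [F → . ;], [F → . B ;], [F → . a X B], [X → F . F F] }  — shift, reduce
  I9: { [B → . y ;], [B → .], [F → a X . B] }  — shift, reduce
  I10: { [F → a X B .] }  — reduce
  I11: { [B → . y ;], [B → .], [F → . ;], [F → . B ;], [F → . a X B], [X → F F . F] }  — shift, reduce
  I12: { [X → F F F .] }  — reduce
  I13: { [F → ; .], [F → B ; .] }  — 2 reduces
  I14: { [X → B F .] }  — reduce
  I15: { [F → B ; .] }  — reduce

I13 contains complete items [F → ; .], [F → B ; .] — reduce-reduce conflict.

Answer: Yes — I13: [F → ; .] vs [F → B ; .]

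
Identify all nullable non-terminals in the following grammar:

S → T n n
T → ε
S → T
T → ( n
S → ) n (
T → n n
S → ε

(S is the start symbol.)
A non-terminal is nullable if it can derive ε (the empty string): either it has an ε-production, or it has a production whose right-hand side consists entirely of nullable non-terminals.

ε-productions: T → ε, S → ε
So T, S are immediately nullable.
Every non-terminal is now nullable.
Nullable = { 'S', 'T' }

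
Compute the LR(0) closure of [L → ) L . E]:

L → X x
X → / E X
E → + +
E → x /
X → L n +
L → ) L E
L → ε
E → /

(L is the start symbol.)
{ [E → . + +], [E → . /], [E → . x /], [L → ) L . E] }

To compute CLOSURE, for each item [A → α.Bβ] where B is a non-terminal, add [B → .γ] for all productions B → γ; repeat for the newly added items until nothing changes.

Start with: [L → ) L . E]
  [L → ) L . E] has the dot before E: add [E → . + +], [E → . x /], [E → . /]
No further items can be added.

CLOSURE = { [E → . + +], [E → . /], [E → . x /], [L → ) L . E] }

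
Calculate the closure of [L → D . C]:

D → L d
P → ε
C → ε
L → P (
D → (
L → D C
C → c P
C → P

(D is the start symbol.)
{ [C → . P], [C → . c P], [C → .], [L → D . C], [P → .] }

To compute CLOSURE, for each item [A → α.Bβ] where B is a non-terminal, add [B → .γ] for all productions B → γ; repeat for the newly added items until nothing changes.

Start with: [L → D . C]
  [L → D . C] has the dot before C: add [C → .], [C → . c P], [C → . P]
  [C → . P] has the dot before P: add [P → .]
No further items can be added.

CLOSURE = { [C → . P], [C → . c P], [C → .], [L → D . C], [P → .] }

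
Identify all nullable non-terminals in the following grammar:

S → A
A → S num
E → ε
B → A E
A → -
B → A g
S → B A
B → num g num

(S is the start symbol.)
A non-terminal is nullable if it can derive ε (the empty string): either it has an ε-production, or it has a production whose right-hand side consists entirely of nullable non-terminals.

ε-productions: E → ε
So E is immediately nullable.
No further non-terminal can be added: every production for the remaining non-terminals contains a terminal or a non-nullable non-terminal.
Nullable = { 'E' }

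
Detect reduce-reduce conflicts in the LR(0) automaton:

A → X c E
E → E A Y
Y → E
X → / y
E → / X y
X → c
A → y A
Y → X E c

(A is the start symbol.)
Augment with A' → A and build the canonical LR(0) collection (I0 = CLOSURE({[A' → . A]}), then GOTO on every symbol after a dot until no new states appear). It has 20 states:
  I0: { [A → . X c E], [A → . y A], [A' → . A], [X → . / y], [X → . c] }  — shift
  I1: { [X → / . y] }  — shift
  I2: { [A' → A .] }  — accept
  I3: { [A → X . c E] }  — shift
  I4: { [X → c .] }  — reduce
  I5: { [A → . X c E], [A → . y A], [A → y . A], [X → . / y], [X → . c] }  — shift
  I6: { [A → y A .] }  — reduce
  I7: { [A → X c . E], [E → . / X y], [E → . E A Y] }  — shift
  I8: { [E → / . X y], [X → . / y], [X → . c] }  — shift
  I9: { [A → . X c E], [A → . y A], [A → X c E .], [E → E . A Y], [X → . / y], [X → . c] }  — shift, reduce
  I10: { [E → . / X y], [E → . E A Y], [E → E A . Y], [X → . / y], [X → . c], [Y → . E], [Y → . X E c] }  — shift
  I11: { [E → / . X y], [X → . / y], [X → . c], [X → / . y] }  — shift
  I12: { [A → . X c E], [A → . y A], [E → E . A Y], [X → . / y], [X → . c], [Y → E .] }  — shift, reduce
  I13: { [E → . / X y], [E → . E A Y], [Y → X . E c] }  — shift
  I14: { [E → E A Y .] }  — reduce
  I15: { [A → . X c E], [A → . y A], [E → E . A Y], [X → . / y], [X → . c], [Y → X E . c] }  — shift
  I16: { [X → c .], [Y → X E c .] }  — 2 reduces
  I17: { [E → / X . y] }  — shift
  I18: { [X → / y .] }  — reduce
  I19: { [E → / X y .] }  — reduce

I16 contains complete items [X → c .], [Y → X E c .] — reduce-reduce conflict.

Answer: Yes — I16: [X → c .] vs [Y → X E c .]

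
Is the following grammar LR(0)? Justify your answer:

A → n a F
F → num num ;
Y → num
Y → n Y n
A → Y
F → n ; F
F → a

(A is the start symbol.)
Augment with A' → A and build the canonical LR(0) collection (I0 = CLOSURE({[A' → . A]}), then GOTO on every symbol after a dot until no new states appear). It has 17 states:
  I0: { [A → . Y], [A → . n a F], [A' → . A], [Y → . n Y n], [Y → . num] }  — shift
  I1: { [A' → A .] }  — accept
  I2: { [A → Y .] }  — reduce
  I3: { [A → n . a F], [Y → . n Y n], [Y → . num], [Y → n . Y n] }  — shift
  I4: { [Y → num .] }  — reduce
  I5: { [Y → n Y . n] }  — shift
  I6: { [A → n a . F], [F → . a], [F → . n ; F], [F → . num num ;] }  — shift
  I7: { [Y → . n Y n], [Y → . num], [Y → n . Y n] }  — shift
  I8: { [A → n a F .] }  — reduce
  I9: { [F → a .] }  — reduce
  I10: { [F → n . ; F] }  — shift
  I11: { [F → num . num ;] }  — shift
  I12: { [F → num num . ;] }  — shift
  I13: { [F → num num ; .] }  — reduce
  I14: { [F → . a], [F → . n ; F], [F → . num num ;], [F → n ; . F] }  — shift
  I15: { [F → n ; F .] }  — reduce
  I16: { [Y → n Y n .] }  — reduce

Every state is either a pure shift/goto state or contains exactly one complete item and nothing to shift — no conflicts. The grammar is LR(0).

Answer: Yes, the grammar is LR(0)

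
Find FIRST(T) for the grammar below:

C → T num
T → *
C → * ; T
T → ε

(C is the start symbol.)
To compute FIRST(T), examine every production with T on the left-hand side, reading each right-hand side left to right until a non-nullable symbol is reached.

From T → *:
  - '*' is a terminal: add '*' and stop
From T → ε:
  - ε-production, so ε ∈ FIRST(T)

Collecting: FIRST(T) = { '*', ε }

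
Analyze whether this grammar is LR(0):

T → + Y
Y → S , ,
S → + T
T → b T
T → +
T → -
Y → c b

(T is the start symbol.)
Augment with T' → T and build the canonical LR(0) collection (I0 = CLOSURE({[T' → . T]}), then GOTO on every symbol after a dot until no new states appear). It has 14 states:
  I0: { [T → . + Y], [T → . +], [T → . -], [T → . b T], [T' → . T] }  — shift
  I1: { [S → . + T], [T → + . Y], [T → + .], [Y → . S , ,], [Y → . c b] }  — shift, reduce
  I2: { [T → - .] }  — reduce
  I3: { [T' → T .] }  — accept
  I4: { [T → . + Y], [T → . +], [T → . -], [T → . b T], [T → b . T] }  — shift
  I5: { [T → b T .] }  — reduce
  I6: { [S → + . T], [T → . + Y], [T → . +], [T → . -], [T → . b T] }  — shift
  I7: { [Y → S . , ,] }  — shift
  I8: { [T → + Y .] }  — reduce
  I9: { [Y → c . b] }  — shift
  I10: { [Y → c b .] }  — reduce
  I11: { [Y → S , . ,] }  — shift
  I12: { [Y → S , , .] }  — reduce
  I13: { [S → + T .] }  — reduce

Conflict in state I1:
  Shift-reduce conflict between [T → + .] and [S → . + T]
So the grammar is NOT LR(0).

Answer: No. Shift-reduce conflict between [T → + .] and [S → . + T]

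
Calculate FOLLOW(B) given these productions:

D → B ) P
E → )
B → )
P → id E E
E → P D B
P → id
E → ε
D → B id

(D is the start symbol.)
{ $, ')', 'id' }

In D → B ) P: B is followed by ')' P, add FIRST(')' P) \ {ε} = { ')' }
In E → P D B: B is at the end, add FOLLOW(E)
In D → B id: B is followed by id, add FIRST(id) \ {ε} = { 'id' }

The FOLLOW sets referred to above (computed the same way, to a fixed point):
  FOLLOW(E) = { $, ')', 'id' }

Taking the union: FOLLOW(B) = { $, ')', 'id' }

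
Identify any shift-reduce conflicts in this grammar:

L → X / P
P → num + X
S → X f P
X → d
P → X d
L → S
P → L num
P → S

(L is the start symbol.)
A shift-reduce conflict occurs when an LR(0) state has both:
  - a complete (reduce) item [A → α .] (dot at the end), and
  - a shift item [B → β . c γ] (dot before a terminal).

Augment with L' → L and build the canonical LR(0) collection (I0 = CLOSURE({[L' → . L]}), then GOTO on every symbol after a dot until no new states appear). It has 17 states:
  I0: { [L → . S], [L → . X / P], [L' → . L], [S → . X f P], [X → . d] }  — shift
  I1: { [L' → L .] }  — accept
  I2: { [L → S .] }  — reduce
  I3: { [L → X . / P], [S → X . f P] }  — shift
  I4: { [X → d .] }  — reduce
  I5: { [L → . S], [L → . X / P], [L → X / . P], [P → . L num], [P → . S], [P → . X d], [P → . num + X], [S → . X f P], [X → . d] }  — shift
  I6: { [L → . S], [L → . X / P], [P → . L num], [P → . S], [P → . X d], [P → . num + X], [S → . X f P], [S → X f . P], [X → . d] }  — shift
  I7: { [P → L . num] }  — shift
  I8: { [S → X f P .] }  — reduce
  I9: { [L → S .], [P → S .] }  — 2 reduces
  I10: { [L → X . / P], [P → X . d], [S → X . f P] }  — shift
  I11: { [P → num . + X] }  — shift
  I12: { [P → num + . X], [X → . d] }  — shift
  I13: { [P → num + X .] }  — reduce
  I14: { [P → X d .] }  — reduce
  I15: { [P → L num .] }  — reduce
  I16: { [L → X / P .] }  — reduce

No state contains both a complete item and a shift item.

Answer: No shift-reduce conflicts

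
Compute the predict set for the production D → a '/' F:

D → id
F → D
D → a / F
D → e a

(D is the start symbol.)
PREDICT(D → a '/' F) = (FIRST(RHS) \ {ε}) ∪ (FOLLOW(D) if ε ∈ FIRST(RHS), i.e. RHS ⇒* ε)
FIRST(a '/' F) = { 'a' }
ε ∉ FIRST(a '/' F), so FOLLOW(D) is not added.
PREDICT(D → a '/' F) = { 'a' }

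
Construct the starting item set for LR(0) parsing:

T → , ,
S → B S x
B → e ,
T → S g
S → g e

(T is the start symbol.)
{ [B → . e ,], [S → . B S x], [S → . g e], [T → . , ,], [T → . S g], [T' → . T] }

First, augment the grammar with T' → T
I₀ = CLOSURE({ [T' → . T] }):
  [T' → . T] has the dot before T: add [T → . , ,], [T → . S g]
  [T → . S g] has the dot before S: add [S → . B S x], [S → . g e]
  [S → . B S x] has the dot before B: add [B → . e ,]
No further items can be added.

I₀ = { [B → . e ,], [S → . B S x], [S → . g e], [T → . , ,], [T → . S g], [T' → . T] }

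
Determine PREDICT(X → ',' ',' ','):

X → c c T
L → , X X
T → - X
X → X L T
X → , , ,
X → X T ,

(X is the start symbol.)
{ ',' }

PREDICT(X → ',' ',' ',') = (FIRST(RHS) \ {ε}) ∪ (FOLLOW(X) if ε ∈ FIRST(RHS), i.e. RHS ⇒* ε)
FIRST(',' ',' ',') = { ',' }
ε ∉ FIRST(',' ',' ','), so FOLLOW(X) is not added.
PREDICT(X → ',' ',' ',') = { ',' }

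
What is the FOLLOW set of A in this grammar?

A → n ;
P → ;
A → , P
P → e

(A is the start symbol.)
{ $ }

A is the start symbol, so $ ∈ FOLLOW(A).
A does not occur on any right-hand side.

Taking the union: FOLLOW(A) = { $ }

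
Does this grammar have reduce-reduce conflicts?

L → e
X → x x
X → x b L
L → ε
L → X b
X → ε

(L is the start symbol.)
Augment with L' → L and build the canonical LR(0) collection (I0 = CLOSURE({[L' → . L]}), then GOTO on every symbol after a dot until no new states appear). It has 9 states:
  I0: { [L → . X b], [L → . e], [L → .], [L' → . L], [X → . x b L], [X → . x x], [X → .] }  — shift, 2 reduces
  I1: { [L' → L .] }  — accept
  I2: { [L → X . b] }  — shift
  I3: { [L → e .] }  — reduce
  I4: { [X → x . b L], [X → x . x] }  — shift
  I5: { [L → . X b], [L → . e], [L → .], [X → . x b L], [X → . x x], [X → .], [X → x b . L] }  — shift, 2 reduces
  I6: { [X → x x .] }  — reduce
  I7: { [X → x b L .] }  — reduce
  I8: { [L → X b .] }  — reduce

I0 contains complete items [L → .], [X → .] — reduce-reduce conflict.
I5 contains complete items [L → .], [X → .] — reduce-reduce conflict.

Answer: Yes — I0: [L → .] vs [X → .]; I5: [L → .] vs [X → .]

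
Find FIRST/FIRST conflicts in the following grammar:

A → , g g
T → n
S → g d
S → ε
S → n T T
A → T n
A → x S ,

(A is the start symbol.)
FIRST sets of the non-terminals at (or reachable through a nullable prefix from) the front of some alternative:
  FIRST(T) = { 'n' }

Productions for A:
  A → , g g: FIRST = { ',' }
  A → T n: FIRST = { 'n' }
  A → x S ,: FIRST = { 'x' }
Productions for S:
  S → g d: FIRST = { 'g' }
  S → ε: FIRST = { ε }
  S → n T T: FIRST = { 'n' }
T has only one production, so no FIRST/FIRST conflict is possible there.

All alternatives of each non-terminal have pairwise disjoint FIRST sets.

Answer: No FIRST/FIRST conflicts.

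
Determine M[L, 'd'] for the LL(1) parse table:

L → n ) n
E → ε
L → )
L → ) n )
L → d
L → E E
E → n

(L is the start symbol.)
L → d

To find M[L, 'd'], we find productions for L where 'd' is in the predict set (PREDICT(N → α) = (FIRST(α) \ {ε}) ∪ (FOLLOW(N) if α ⇒* ε)).

Relevant sets:
  FIRST(E) = { 'n', ε }
  FOLLOW(L) = { $ }

L → n ) n: PREDICT = { 'n' }
L → ): PREDICT = { ')' }
L → ) n ): PREDICT = { ')' }
L → d: PREDICT = { 'd' }
  'd' is in predict set, so this production goes in M[L, 'd']
L → E E: PREDICT = { $, 'n' }

M[L, 'd'] = L → d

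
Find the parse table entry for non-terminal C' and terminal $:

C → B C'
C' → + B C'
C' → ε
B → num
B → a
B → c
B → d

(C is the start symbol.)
To find M[C', $], we find productions for C' where $ is in the predict set (PREDICT(N → α) = (FIRST(α) \ {ε}) ∪ (FOLLOW(N) if α ⇒* ε)).

Relevant sets:
  FOLLOW(C') = { $ }

C' → + B C': PREDICT = { '+' }
C' → ε: PREDICT = { $ }
  $ is in predict set, so this production goes in M[C', $]

M[C', $] = C' → ε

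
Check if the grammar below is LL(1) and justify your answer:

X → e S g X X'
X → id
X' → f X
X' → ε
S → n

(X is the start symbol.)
A grammar is LL(1) if for each non-terminal N with multiple productions, the predict sets of those productions are pairwise disjoint, where PREDICT(N → α) = (FIRST(α) \ {ε}) ∪ (FOLLOW(N) if α ⇒* ε).

Relevant sets:
  FOLLOW(X') = { $, 'f' }

For X:
  PREDICT(X → e S g X X') = { 'e' }
  PREDICT(X → id) = { 'id' }
For X':
  PREDICT(X' → f X) = { 'f' }
  PREDICT(X' → ε) = { $, 'f' }
S has a single production, so nothing to check there.

Conflict found: Predict set conflict for X': { 'f' }
The grammar is NOT LL(1).

Answer: No. Predict set conflict for X': { 'f' }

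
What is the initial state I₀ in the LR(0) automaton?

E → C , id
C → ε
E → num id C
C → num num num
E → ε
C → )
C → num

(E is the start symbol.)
{ [C → . )], [C → . num num num], [C → . num], [C → .], [E → . C , id], [E → . num id C], [E → .], [E' → . E] }

First, augment the grammar with E' → E
I₀ = CLOSURE({ [E' → . E] }):
  [E' → . E] has the dot before E: add [E → . C , id], [E → . num id C], [E → .]
  [E → . C , id] has the dot before C: add [C → .], [C → . num num num], [C → . )], [C → . num]
No further items can be added.

I₀ = { [C → . )], [C → . num num num], [C → . num], [C → .], [E → . C , id], [E → . num id C], [E → .], [E' → . E] }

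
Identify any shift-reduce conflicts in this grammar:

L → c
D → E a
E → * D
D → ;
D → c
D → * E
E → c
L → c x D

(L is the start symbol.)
A shift-reduce conflict occurs when an LR(0) state has both:
  - a complete (reduce) item [A → α .] (dot at the end), and
  - a shift item [B → β . c γ] (dot before a terminal).

Augment with L' → L and build the canonical LR(0) collection (I0 = CLOSURE({[L' → . L]}), then GOTO on every symbol after a dot until no new states appear). It has 12 states:
  I0: { [L → . c x D], [L → . c], [L' → . L] }  — shift
  I1: { [L' → L .] }  — accept
  I2: { [L → c . x D], [L → c .] }  — shift, reduce
  I3: { [D → . * E], [D → . ;], [D → . E a], [D → . c], [E → . * D], [E → . c], [L → c x . D] }  — shift
  I4: { [D → * . E], [D → . * E], [D → . ;], [D → . E a], [D → . c], [E → * . D], [E → . * D], [E → . c] }  — shift
  I5: { [D → ; .] }  — reduce
  I6: { [L → c x D .] }  — reduce
  I7: { [D → E . a] }  — shift
  I8: { [D → c .], [E → c .] }  — 2 reduces
  I9: { [D → E a .] }  — reduce
  I10: { [E → * D .] }  — reduce
  I11: { [D → * E .], [D → E . a] }  — shift, reduce

I2 contains reduce item [L → c .] and shift item [L → c . x D] — shift-reduce conflict.
I11 contains reduce item [D → * E .] and shift item [D → E . a] — shift-reduce conflict.

Answer: Yes — I2: [L → c .] vs [L → c . x D]; I11: [D → * E .] vs [D → E . a]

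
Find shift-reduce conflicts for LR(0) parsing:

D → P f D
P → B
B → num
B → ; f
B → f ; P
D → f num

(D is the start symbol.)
A shift-reduce conflict occurs when an LR(0) state has both:
  - a complete (reduce) item [A → α .] (dot at the end), and
  - a shift item [B → β . c γ] (dot before a terminal).

Augment with D' → D and build the canonical LR(0) collection (I0 = CLOSURE({[D' → . D]}), then GOTO on every symbol after a dot until no new states appear). It has 14 states:
  I0: { [B → . ; f], [B → . f ; P], [B → . num], [D → . P f D], [D → . f num], [D' → . D], [P → . B] }  — shift
  I1: { [B → ; . f] }  — shift
  I2: { [P → B .] }  — reduce
  I3: { [D' → D .] }  — accept
  I4: { [D → P . f D] }  — shift
  I5: { [B → f . ; P], [D → f . num] }  — shift
  I6: { [B → num .] }  — reduce
  I7: { [B → . ; f], [B → . f ; P], [B → . num], [B → f ; . P], [P → . B] }  — shift
  I8: { [D → f num .] }  — reduce
  I9: { [B → f ; P .] }  — reduce
  I10: { [B → f . ; P] }  — shift
  I11: { [B → . ; f], [B → . f ; P], [B → . num], [D → . P f D], [D → . f num], [D → P f . D], [P → . B] }  — shift
  I12: { [D → P f D .] }  — reduce
  I13: { [B → ; f .] }  — reduce

No state contains both a complete item and a shift item.

Answer: No shift-reduce conflicts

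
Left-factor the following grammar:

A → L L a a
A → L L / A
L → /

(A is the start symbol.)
Left-factoring transforms A → αβ₁ | αβ₂ into A → αA' and A' → β₁ | β₂
(α is the longest common prefix among the alternatives). Repeat until
no nonterminal has two alternatives with a common prefix.

Round 1: A has alternatives sharing prefix 'L L'. Introduce A': A → L L A'
  Add: A' → a a
  Add: A' → / A

No remaining common prefixes — done.

Resulting grammar:
A → L L A'
A' → a a
A' → / A
L → /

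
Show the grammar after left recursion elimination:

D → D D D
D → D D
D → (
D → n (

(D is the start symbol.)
D is directly left-recursive. The standard transformation for
  A → A α₁ | ... | A α_m | β₁ | ... | β_n
is
  A  → β₁ A' | ... | β_n A'
  A' → α₁ A' | ... | α_m A' | ε

D → ( becomes D → ( D'
D → n ( becomes D → n ( D'
D → D D D becomes D' → D D D'
D → D D becomes D' → D D'
Add D' → ε

Resulting grammar:
D → ( D'
D → n ( D'
D' → D D D'
D' → D D'
D' → ε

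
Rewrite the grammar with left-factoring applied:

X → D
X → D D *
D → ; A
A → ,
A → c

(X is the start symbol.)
X → D X'
X' → ε
X' → D *
D → ; A
A → ,
A → c

Left-factoring transforms A → αβ₁ | αβ₂ into A → αA' and A' → β₁ | β₂
(α is the longest common prefix among the alternatives). Repeat until
no nonterminal has two alternatives with a common prefix.

Round 1: X has alternatives sharing prefix 'D'. Introduce X': X → D X'
  Add: X' → ε
  Add: X' → D *

No remaining common prefixes — done.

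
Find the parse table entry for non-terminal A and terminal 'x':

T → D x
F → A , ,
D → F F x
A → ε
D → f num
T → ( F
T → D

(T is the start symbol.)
Empty (error entry)

To find M[A, 'x'], we find productions for A where 'x' is in the predict set (PREDICT(N → α) = (FIRST(α) \ {ε}) ∪ (FOLLOW(N) if α ⇒* ε)).

Relevant sets:
  FOLLOW(A) = { ',' }

A → ε: PREDICT = { ',' }

M[A, 'x'] is empty (no production applies)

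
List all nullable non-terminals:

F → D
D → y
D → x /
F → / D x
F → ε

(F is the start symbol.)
A non-terminal is nullable if it can derive ε (the empty string): either it has an ε-production, or it has a production whose right-hand side consists entirely of nullable non-terminals.

ε-productions: F → ε
So F is immediately nullable.
No further non-terminal can be added: every production for the remaining non-terminals contains a terminal or a non-nullable non-terminal.
Nullable = { 'F' }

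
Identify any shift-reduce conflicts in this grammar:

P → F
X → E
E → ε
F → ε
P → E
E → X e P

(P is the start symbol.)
No shift-reduce conflicts

Augment with P' → P and build the canonical LR(0) collection (I0 = CLOSURE({[P' → . P]}), then GOTO on every symbol after a dot until no new states appear). It has 7 states:
  I0: { [E → . X e P], [E → .], [F → .], [P → . E], [P → . F], [P' → . P], [X → . E] }  — 2 reduces
  I1: { [P → E .], [X → E .] }  — 2 reduces
  I2: { [P → F .] }  — reduce
  I3: { [P' → P .] }  — accept
  I4: { [E → X . e P] }  — shift
  I5: { [E → . X e P], [E → .], [E → X e . P], [F → .], [P → . E], [P → . F], [X → . E] }  — 2 reduces
  I6: { [E → X e P .] }  — reduce

No state contains both a complete item and a shift item.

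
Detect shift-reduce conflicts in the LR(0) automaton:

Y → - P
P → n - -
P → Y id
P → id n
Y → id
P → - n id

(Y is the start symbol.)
Yes — I7: [Y → id .] vs [P → id . n]

A shift-reduce conflict occurs when an LR(0) state has both:
  - a complete (reduce) item [A → α .] (dot at the end), and
  - a shift item [B → β . c γ] (dot before a terminal).

Augment with Y' → Y and build the canonical LR(0) collection (I0 = CLOSURE({[Y' → . Y]}), then GOTO on every symbol after a dot until no new states appear). It has 15 states:
  I0: { [Y → . - P], [Y → . id], [Y' → . Y] }  — shift
  I1: { [P → . - n id], [P → . Y id], [P → . id n], [P → . n - -], [Y → - . P], [Y → . - P], [Y → . id] }  — shift
  I2: { [Y' → Y .] }  — accept
  I3: { [Y → id .] }  — reduce
  I4: { [P → - . n id], [P → . - n id], [P → . Y id], [P → . id n], [P → . n - -], [Y → - . P], [Y → . - P], [Y → . id] }  — shift
  I5: { [Y → - P .] }  — reduce
  I6: { [P → Y . id] }  — shift
  I7: { [P → id . n], [Y → id .] }  — shift, reduce
  I8: { [P → n . - -] }  — shift
  I9: { [P → n - . -] }  — shift
  I10: { [P → n - - .] }  — reduce
  I11: { [P → id n .] }  — reduce
  I12: { [P → Y id .] }  — reduce
  I13: { [P → - n . id], [P → n . - -] }  — shift
  I14: { [P → - n id .] }  — reduce

I7 contains reduce item [Y → id .] and shift item [P → id . n] — shift-reduce conflict.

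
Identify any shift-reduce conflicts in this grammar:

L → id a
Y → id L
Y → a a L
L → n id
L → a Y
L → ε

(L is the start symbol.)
Yes — I0: [L → .] vs [L → . a Y]; I9: [L → .] vs [L → . a Y]; I11: [L → .] vs [L → . a Y]

A shift-reduce conflict occurs when an LR(0) state has both:
  - a complete (reduce) item [A → α .] (dot at the end), and
  - a shift item [B → β . c γ] (dot before a terminal).

Augment with L' → L and build the canonical LR(0) collection (I0 = CLOSURE({[L' → . L]}), then GOTO on every symbol after a dot until no new states appear). It has 13 states:
  I0: { [L → . a Y], [L → . id a], [L → . n id], [L → .], [L' → . L] }  — shift, reduce
  I1: { [L' → L .] }  — accept
  I2: { [L → a . Y], [Y → . a a L], [Y → . id L] }  — shift
  I3: { [L → id . a] }  — shift
  I4: { [L → n . id] }  — shift
  I5: { [L → n id .] }  — reduce
  I6: { [L → id a .] }  — reduce
  I7: { [L → a Y .] }  — reduce
  I8: { [Y → a . a L] }  — shift
  I9: { [L → . a Y], [L → . id a], [L → . n id], [L → .], [Y → id . L] }  — shift, reduce
  I10: { [Y → id L .] }  — reduce
  I11: { [L → . a Y], [L → . id a], [L → . n id], [L → .], [Y → a a . L] }  — shift, reduce
  I12: { [Y → a a L .] }  — reduce

I0 contains reduce item [L → .] and shift items [L → . a Y], [L → . id a], [L → . n id] — shift-reduce conflict.
I9 contains reduce item [L → .] and shift items [L → . a Y], [L → . id a], [L → . n id] — shift-reduce conflict.
I11 contains reduce item [L → .] and shift items [L → . a Y], [L → . id a], [L → . n id] — shift-reduce conflict.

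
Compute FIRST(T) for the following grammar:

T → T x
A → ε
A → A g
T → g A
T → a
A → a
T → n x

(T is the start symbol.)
To compute FIRST(T), examine every production with T on the left-hand side, reading each right-hand side left to right until a non-nullable symbol is reached.

From T → T x:
  - T is the symbol being defined: contributes nothing new
    T is not nullable, so stop
From T → g A:
  - g is a terminal: add 'g' and stop
From T → a:
  - a is a terminal: add 'a' and stop
From T → n x:
  - n is a terminal: add 'n' and stop

Collecting: FIRST(T) = { 'a', 'g', 'n' }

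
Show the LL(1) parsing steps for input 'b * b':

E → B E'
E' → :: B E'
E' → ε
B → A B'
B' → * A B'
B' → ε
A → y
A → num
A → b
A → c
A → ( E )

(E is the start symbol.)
LL(1) parsing maintains a stack (initially the start symbol over $) and the input. At each step: if the stack top is a terminal, match it against the current input token; if it is a non-terminal N, replace it with the RHS of M[N, lookahead] (the unique production whose predict set contains the lookahead).

Stack is shown with the top on the left.

Stack        Input    Action
----------------------------
E $          b * b $  output E → B E'
B E' $       b * b $  output B → A B'
A B' E' $    b * b $  output A → b
b B' E' $    b * b $  match 'b'
B' E' $      * b $    output B' → * A B'
* A B' E' $  * b $    match '*'
A B' E' $    b $      output A → b
b B' E' $    b $      match 'b'
B' E' $      $        output B' → ε
E' $         $        output E' → ε
$            $        accept

The string is accepted.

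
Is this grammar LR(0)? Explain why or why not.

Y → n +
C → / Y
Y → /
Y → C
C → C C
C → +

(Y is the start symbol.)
A grammar is LR(0) if no state in the canonical LR(0) collection has:
  - both a shift item (dot before a terminal) and a complete item (shift-reduce conflict), or
  - two or more complete items (reduce-reduce conflict; the accept item [Y' → Y .] counts as a complete item here).

Augment with Y' → Y and build the canonical LR(0) collection (I0 = CLOSURE({[Y' → . Y]}), then GOTO on every symbol after a dot until no new states appear). It has 10 states:
  I0: { [C → . +], [C → . / Y], [C → . C C], [Y → . /], [Y → . C], [Y → . n +], [Y' → . Y] }  — shift
  I1: { [C → + .] }  — reduce
  I2: { [C → . +], [C → . / Y], [C → . C C], [C → / . Y], [Y → . /], [Y → . C], [Y → . n +], [Y → / .] }  — shift, reduce
  I3: { [C → . +], [C → . / Y], [C → . C C], [C → C . C], [Y → C .] }  — shift, reduce
  I4: { [Y' → Y .] }  — accept
  I5: { [Y → n . +] }  — shift
  I6: { [Y → n + .] }  — reduce
  I7: { [C → . +], [C → . / Y], [C → . C C], [C → / . Y], [Y → . /], [Y → . C], [Y → . n +] }  — shift
  I8: { [C → . +], [C → . / Y], [C → . C C], [C → C . C], [C → C C .] }  — shift, reduce
  I9: { [C → / Y .] }  — reduce

Conflict in state I2:
  Shift-reduce conflict between [Y → / .] and [C → . +]
So the grammar is NOT LR(0).

Answer: No. Shift-reduce conflict between [Y → / .] and [C → . +]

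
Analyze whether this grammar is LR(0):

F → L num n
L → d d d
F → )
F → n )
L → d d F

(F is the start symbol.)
A grammar is LR(0) if no state in the canonical LR(0) collection has:
  - both a shift item (dot before a terminal) and a complete item (shift-reduce conflict), or
  - two or more complete items (reduce-reduce conflict; the accept item [F' → F .] counts as a complete item here).

Augment with F' → F and build the canonical LR(0) collection (I0 = CLOSURE({[F' → . F]}), then GOTO on every symbol after a dot until no new states appear). It has 12 states:
  I0: { [F → . )], [F → . L num n], [F → . n )], [F' → . F], [L → . d d F], [L → . d d d] }  — shift
  I1: { [F → ) .] }  — reduce
  I2: { [F' → F .] }  — accept
  I3: { [F → L . num n] }  — shift
  I4: { [L → d . d F], [L → d . d d] }  — shift
  I5: { [F → n . )] }  — shift
  I6: { [F → n ) .] }  — reduce
  I7: { [F → . )], [F → . L num n], [F → . n )], [L → . d d F], [L → . d d d], [L → d d . F], [L → d d . d] }  — shift
  I8: { [L → d d F .] }  — reduce
  I9: { [L → d . d F], [L → d . d d], [L → d d d .] }  — shift, reduce
  I10: { [F → L num . n] }  — shift
  I11: { [F → L num n .] }  — reduce

Conflict in state I9:
  Shift-reduce conflict between [L → d d d .] and [L → d . d F]
So the grammar is NOT LR(0).

Answer: No. Shift-reduce conflict between [L → d d d .] and [L → d . d F]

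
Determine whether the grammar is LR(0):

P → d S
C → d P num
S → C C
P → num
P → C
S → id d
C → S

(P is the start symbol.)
No. Shift-reduce conflict between [P → C .] and [C → . d P num]

Augment with P' → P and build the canonical LR(0) collection (I0 = CLOSURE({[P' → . P]}), then GOTO on every symbol after a dot until no new states appear). It has 13 states:
  I0: { [C → . S], [C → . d P num], [P → . C], [P → . d S], [P → . num], [P' → . P], [S → . C C], [S → . id d] }  — shift
  I1: { [C → . S], [C → . d P num], [P → C .], [S → . C C], [S → . id d], [S → C . C] }  — shift, reduce
  I2: { [P' → P .] }  — accept
  I3: { [C → S .] }  — reduce
  I4: { [C → . S], [C → . d P num], [C → d . P num], [P → . C], [P → . d S], [P → . num], [P → d . S], [S → . C C], [S → . id d] }  — shift
  I5: { [S → id . d] }  — shift
  I6: { [P → num .] }  — reduce
  I7: { [S → id d .] }  — reduce
  I8: { [C → d P . num] }  — shift
  I9: { [C → S .], [P → d S .] }  — 2 reduces
  I10: { [C → d P num .] }  — reduce
  I11: { [C → . S], [C → . d P num], [S → . C C], [S → . id d], [S → C . C], [S → C C .] }  — shift, reduce
  I12: { [C → . S], [C → . d P num], [C → d . P num], [P → . C], [P → . d S], [P → . num], [S → . C C], [S → . id d] }  — shift

Conflict in state I1:
  Shift-reduce conflict between [P → C .] and [C → . d P num]
So the grammar is NOT LR(0).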